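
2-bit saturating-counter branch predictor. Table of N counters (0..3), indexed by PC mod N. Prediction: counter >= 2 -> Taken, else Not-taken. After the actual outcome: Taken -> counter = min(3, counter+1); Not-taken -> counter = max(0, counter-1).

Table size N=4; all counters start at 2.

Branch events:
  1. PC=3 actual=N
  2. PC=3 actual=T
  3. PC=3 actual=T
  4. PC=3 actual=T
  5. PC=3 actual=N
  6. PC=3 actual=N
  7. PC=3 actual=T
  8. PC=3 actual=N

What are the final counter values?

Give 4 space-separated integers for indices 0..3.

Ev 1: PC=3 idx=3 pred=T actual=N -> ctr[3]=1
Ev 2: PC=3 idx=3 pred=N actual=T -> ctr[3]=2
Ev 3: PC=3 idx=3 pred=T actual=T -> ctr[3]=3
Ev 4: PC=3 idx=3 pred=T actual=T -> ctr[3]=3
Ev 5: PC=3 idx=3 pred=T actual=N -> ctr[3]=2
Ev 6: PC=3 idx=3 pred=T actual=N -> ctr[3]=1
Ev 7: PC=3 idx=3 pred=N actual=T -> ctr[3]=2
Ev 8: PC=3 idx=3 pred=T actual=N -> ctr[3]=1

Answer: 2 2 2 1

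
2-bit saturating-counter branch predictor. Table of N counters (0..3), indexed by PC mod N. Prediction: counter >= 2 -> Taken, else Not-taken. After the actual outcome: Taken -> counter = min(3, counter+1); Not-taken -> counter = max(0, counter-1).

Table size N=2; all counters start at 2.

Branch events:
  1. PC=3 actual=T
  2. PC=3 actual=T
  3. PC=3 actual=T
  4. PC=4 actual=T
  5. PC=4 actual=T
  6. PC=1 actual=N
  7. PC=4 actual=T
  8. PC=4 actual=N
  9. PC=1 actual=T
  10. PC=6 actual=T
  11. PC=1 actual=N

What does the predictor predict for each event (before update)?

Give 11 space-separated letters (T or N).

Ev 1: PC=3 idx=1 pred=T actual=T -> ctr[1]=3
Ev 2: PC=3 idx=1 pred=T actual=T -> ctr[1]=3
Ev 3: PC=3 idx=1 pred=T actual=T -> ctr[1]=3
Ev 4: PC=4 idx=0 pred=T actual=T -> ctr[0]=3
Ev 5: PC=4 idx=0 pred=T actual=T -> ctr[0]=3
Ev 6: PC=1 idx=1 pred=T actual=N -> ctr[1]=2
Ev 7: PC=4 idx=0 pred=T actual=T -> ctr[0]=3
Ev 8: PC=4 idx=0 pred=T actual=N -> ctr[0]=2
Ev 9: PC=1 idx=1 pred=T actual=T -> ctr[1]=3
Ev 10: PC=6 idx=0 pred=T actual=T -> ctr[0]=3
Ev 11: PC=1 idx=1 pred=T actual=N -> ctr[1]=2

Answer: T T T T T T T T T T T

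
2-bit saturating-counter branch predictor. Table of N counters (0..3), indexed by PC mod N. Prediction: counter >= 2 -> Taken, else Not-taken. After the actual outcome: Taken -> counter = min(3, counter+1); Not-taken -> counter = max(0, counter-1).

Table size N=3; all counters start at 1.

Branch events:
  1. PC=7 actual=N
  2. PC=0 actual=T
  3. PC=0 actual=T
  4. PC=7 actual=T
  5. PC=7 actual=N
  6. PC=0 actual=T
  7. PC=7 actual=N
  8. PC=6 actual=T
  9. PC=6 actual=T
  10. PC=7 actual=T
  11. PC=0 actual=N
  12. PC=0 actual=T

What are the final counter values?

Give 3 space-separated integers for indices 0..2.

Ev 1: PC=7 idx=1 pred=N actual=N -> ctr[1]=0
Ev 2: PC=0 idx=0 pred=N actual=T -> ctr[0]=2
Ev 3: PC=0 idx=0 pred=T actual=T -> ctr[0]=3
Ev 4: PC=7 idx=1 pred=N actual=T -> ctr[1]=1
Ev 5: PC=7 idx=1 pred=N actual=N -> ctr[1]=0
Ev 6: PC=0 idx=0 pred=T actual=T -> ctr[0]=3
Ev 7: PC=7 idx=1 pred=N actual=N -> ctr[1]=0
Ev 8: PC=6 idx=0 pred=T actual=T -> ctr[0]=3
Ev 9: PC=6 idx=0 pred=T actual=T -> ctr[0]=3
Ev 10: PC=7 idx=1 pred=N actual=T -> ctr[1]=1
Ev 11: PC=0 idx=0 pred=T actual=N -> ctr[0]=2
Ev 12: PC=0 idx=0 pred=T actual=T -> ctr[0]=3

Answer: 3 1 1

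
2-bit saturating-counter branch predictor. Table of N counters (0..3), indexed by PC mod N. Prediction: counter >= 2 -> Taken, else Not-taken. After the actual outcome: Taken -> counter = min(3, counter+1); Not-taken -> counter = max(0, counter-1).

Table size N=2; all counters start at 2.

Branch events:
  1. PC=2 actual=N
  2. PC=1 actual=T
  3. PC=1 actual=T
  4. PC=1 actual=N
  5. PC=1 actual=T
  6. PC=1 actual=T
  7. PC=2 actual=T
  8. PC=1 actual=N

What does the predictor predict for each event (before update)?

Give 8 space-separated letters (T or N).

Answer: T T T T T T N T

Derivation:
Ev 1: PC=2 idx=0 pred=T actual=N -> ctr[0]=1
Ev 2: PC=1 idx=1 pred=T actual=T -> ctr[1]=3
Ev 3: PC=1 idx=1 pred=T actual=T -> ctr[1]=3
Ev 4: PC=1 idx=1 pred=T actual=N -> ctr[1]=2
Ev 5: PC=1 idx=1 pred=T actual=T -> ctr[1]=3
Ev 6: PC=1 idx=1 pred=T actual=T -> ctr[1]=3
Ev 7: PC=2 idx=0 pred=N actual=T -> ctr[0]=2
Ev 8: PC=1 idx=1 pred=T actual=N -> ctr[1]=2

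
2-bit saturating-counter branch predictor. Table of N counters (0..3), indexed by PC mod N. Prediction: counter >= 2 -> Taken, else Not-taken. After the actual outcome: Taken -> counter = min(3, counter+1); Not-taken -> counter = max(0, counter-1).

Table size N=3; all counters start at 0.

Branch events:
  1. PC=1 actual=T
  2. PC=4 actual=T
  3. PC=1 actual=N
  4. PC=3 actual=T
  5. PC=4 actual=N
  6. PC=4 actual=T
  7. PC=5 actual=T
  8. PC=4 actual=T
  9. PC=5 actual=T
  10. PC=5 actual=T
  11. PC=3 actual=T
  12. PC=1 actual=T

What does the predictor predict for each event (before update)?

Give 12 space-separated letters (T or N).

Answer: N N T N N N N N N T N T

Derivation:
Ev 1: PC=1 idx=1 pred=N actual=T -> ctr[1]=1
Ev 2: PC=4 idx=1 pred=N actual=T -> ctr[1]=2
Ev 3: PC=1 idx=1 pred=T actual=N -> ctr[1]=1
Ev 4: PC=3 idx=0 pred=N actual=T -> ctr[0]=1
Ev 5: PC=4 idx=1 pred=N actual=N -> ctr[1]=0
Ev 6: PC=4 idx=1 pred=N actual=T -> ctr[1]=1
Ev 7: PC=5 idx=2 pred=N actual=T -> ctr[2]=1
Ev 8: PC=4 idx=1 pred=N actual=T -> ctr[1]=2
Ev 9: PC=5 idx=2 pred=N actual=T -> ctr[2]=2
Ev 10: PC=5 idx=2 pred=T actual=T -> ctr[2]=3
Ev 11: PC=3 idx=0 pred=N actual=T -> ctr[0]=2
Ev 12: PC=1 idx=1 pred=T actual=T -> ctr[1]=3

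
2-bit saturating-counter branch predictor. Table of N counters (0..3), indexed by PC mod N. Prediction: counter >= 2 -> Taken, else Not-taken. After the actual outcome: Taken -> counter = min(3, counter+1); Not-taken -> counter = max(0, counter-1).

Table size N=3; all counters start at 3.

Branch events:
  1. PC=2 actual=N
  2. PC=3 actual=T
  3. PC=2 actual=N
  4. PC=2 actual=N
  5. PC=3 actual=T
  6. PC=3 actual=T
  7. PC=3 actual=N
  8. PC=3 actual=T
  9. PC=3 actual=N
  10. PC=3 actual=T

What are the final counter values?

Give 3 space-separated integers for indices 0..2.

Answer: 3 3 0

Derivation:
Ev 1: PC=2 idx=2 pred=T actual=N -> ctr[2]=2
Ev 2: PC=3 idx=0 pred=T actual=T -> ctr[0]=3
Ev 3: PC=2 idx=2 pred=T actual=N -> ctr[2]=1
Ev 4: PC=2 idx=2 pred=N actual=N -> ctr[2]=0
Ev 5: PC=3 idx=0 pred=T actual=T -> ctr[0]=3
Ev 6: PC=3 idx=0 pred=T actual=T -> ctr[0]=3
Ev 7: PC=3 idx=0 pred=T actual=N -> ctr[0]=2
Ev 8: PC=3 idx=0 pred=T actual=T -> ctr[0]=3
Ev 9: PC=3 idx=0 pred=T actual=N -> ctr[0]=2
Ev 10: PC=3 idx=0 pred=T actual=T -> ctr[0]=3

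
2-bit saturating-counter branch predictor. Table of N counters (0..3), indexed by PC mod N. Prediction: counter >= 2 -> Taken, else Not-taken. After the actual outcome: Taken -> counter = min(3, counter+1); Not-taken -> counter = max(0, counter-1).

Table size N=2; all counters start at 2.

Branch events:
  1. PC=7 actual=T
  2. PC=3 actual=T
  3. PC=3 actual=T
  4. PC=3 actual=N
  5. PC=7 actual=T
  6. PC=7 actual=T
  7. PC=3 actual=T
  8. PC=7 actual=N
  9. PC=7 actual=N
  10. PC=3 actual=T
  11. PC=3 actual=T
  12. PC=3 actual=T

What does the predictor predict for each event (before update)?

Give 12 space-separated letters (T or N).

Answer: T T T T T T T T T N T T

Derivation:
Ev 1: PC=7 idx=1 pred=T actual=T -> ctr[1]=3
Ev 2: PC=3 idx=1 pred=T actual=T -> ctr[1]=3
Ev 3: PC=3 idx=1 pred=T actual=T -> ctr[1]=3
Ev 4: PC=3 idx=1 pred=T actual=N -> ctr[1]=2
Ev 5: PC=7 idx=1 pred=T actual=T -> ctr[1]=3
Ev 6: PC=7 idx=1 pred=T actual=T -> ctr[1]=3
Ev 7: PC=3 idx=1 pred=T actual=T -> ctr[1]=3
Ev 8: PC=7 idx=1 pred=T actual=N -> ctr[1]=2
Ev 9: PC=7 idx=1 pred=T actual=N -> ctr[1]=1
Ev 10: PC=3 idx=1 pred=N actual=T -> ctr[1]=2
Ev 11: PC=3 idx=1 pred=T actual=T -> ctr[1]=3
Ev 12: PC=3 idx=1 pred=T actual=T -> ctr[1]=3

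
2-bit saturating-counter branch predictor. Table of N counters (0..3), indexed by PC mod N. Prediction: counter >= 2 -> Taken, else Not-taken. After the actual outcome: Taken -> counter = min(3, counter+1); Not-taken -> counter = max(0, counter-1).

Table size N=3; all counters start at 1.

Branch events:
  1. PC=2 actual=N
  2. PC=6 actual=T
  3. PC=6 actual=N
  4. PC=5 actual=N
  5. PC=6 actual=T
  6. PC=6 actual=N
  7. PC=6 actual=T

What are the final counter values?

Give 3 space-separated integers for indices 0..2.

Ev 1: PC=2 idx=2 pred=N actual=N -> ctr[2]=0
Ev 2: PC=6 idx=0 pred=N actual=T -> ctr[0]=2
Ev 3: PC=6 idx=0 pred=T actual=N -> ctr[0]=1
Ev 4: PC=5 idx=2 pred=N actual=N -> ctr[2]=0
Ev 5: PC=6 idx=0 pred=N actual=T -> ctr[0]=2
Ev 6: PC=6 idx=0 pred=T actual=N -> ctr[0]=1
Ev 7: PC=6 idx=0 pred=N actual=T -> ctr[0]=2

Answer: 2 1 0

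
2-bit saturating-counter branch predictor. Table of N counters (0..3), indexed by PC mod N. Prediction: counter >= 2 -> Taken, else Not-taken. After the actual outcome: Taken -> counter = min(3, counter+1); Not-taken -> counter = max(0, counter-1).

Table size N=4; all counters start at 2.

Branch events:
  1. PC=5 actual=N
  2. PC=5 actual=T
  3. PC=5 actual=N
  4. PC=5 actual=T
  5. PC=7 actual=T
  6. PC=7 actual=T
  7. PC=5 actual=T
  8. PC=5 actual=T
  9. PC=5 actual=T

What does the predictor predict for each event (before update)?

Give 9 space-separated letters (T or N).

Answer: T N T N T T T T T

Derivation:
Ev 1: PC=5 idx=1 pred=T actual=N -> ctr[1]=1
Ev 2: PC=5 idx=1 pred=N actual=T -> ctr[1]=2
Ev 3: PC=5 idx=1 pred=T actual=N -> ctr[1]=1
Ev 4: PC=5 idx=1 pred=N actual=T -> ctr[1]=2
Ev 5: PC=7 idx=3 pred=T actual=T -> ctr[3]=3
Ev 6: PC=7 idx=3 pred=T actual=T -> ctr[3]=3
Ev 7: PC=5 idx=1 pred=T actual=T -> ctr[1]=3
Ev 8: PC=5 idx=1 pred=T actual=T -> ctr[1]=3
Ev 9: PC=5 idx=1 pred=T actual=T -> ctr[1]=3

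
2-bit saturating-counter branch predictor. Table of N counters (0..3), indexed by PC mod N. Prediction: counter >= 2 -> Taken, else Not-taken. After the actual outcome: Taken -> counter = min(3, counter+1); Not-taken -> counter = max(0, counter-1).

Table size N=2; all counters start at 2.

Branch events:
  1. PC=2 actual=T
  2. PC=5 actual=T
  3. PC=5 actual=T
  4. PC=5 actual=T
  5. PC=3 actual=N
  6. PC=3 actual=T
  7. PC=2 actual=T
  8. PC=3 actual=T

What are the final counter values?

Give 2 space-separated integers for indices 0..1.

Ev 1: PC=2 idx=0 pred=T actual=T -> ctr[0]=3
Ev 2: PC=5 idx=1 pred=T actual=T -> ctr[1]=3
Ev 3: PC=5 idx=1 pred=T actual=T -> ctr[1]=3
Ev 4: PC=5 idx=1 pred=T actual=T -> ctr[1]=3
Ev 5: PC=3 idx=1 pred=T actual=N -> ctr[1]=2
Ev 6: PC=3 idx=1 pred=T actual=T -> ctr[1]=3
Ev 7: PC=2 idx=0 pred=T actual=T -> ctr[0]=3
Ev 8: PC=3 idx=1 pred=T actual=T -> ctr[1]=3

Answer: 3 3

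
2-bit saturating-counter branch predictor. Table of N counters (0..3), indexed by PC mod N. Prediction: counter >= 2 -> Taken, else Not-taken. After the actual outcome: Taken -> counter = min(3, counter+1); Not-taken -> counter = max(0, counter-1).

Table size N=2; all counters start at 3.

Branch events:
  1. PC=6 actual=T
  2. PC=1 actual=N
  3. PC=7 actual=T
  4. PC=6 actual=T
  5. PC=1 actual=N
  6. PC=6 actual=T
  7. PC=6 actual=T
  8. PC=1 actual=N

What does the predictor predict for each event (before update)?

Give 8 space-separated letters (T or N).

Answer: T T T T T T T T

Derivation:
Ev 1: PC=6 idx=0 pred=T actual=T -> ctr[0]=3
Ev 2: PC=1 idx=1 pred=T actual=N -> ctr[1]=2
Ev 3: PC=7 idx=1 pred=T actual=T -> ctr[1]=3
Ev 4: PC=6 idx=0 pred=T actual=T -> ctr[0]=3
Ev 5: PC=1 idx=1 pred=T actual=N -> ctr[1]=2
Ev 6: PC=6 idx=0 pred=T actual=T -> ctr[0]=3
Ev 7: PC=6 idx=0 pred=T actual=T -> ctr[0]=3
Ev 8: PC=1 idx=1 pred=T actual=N -> ctr[1]=1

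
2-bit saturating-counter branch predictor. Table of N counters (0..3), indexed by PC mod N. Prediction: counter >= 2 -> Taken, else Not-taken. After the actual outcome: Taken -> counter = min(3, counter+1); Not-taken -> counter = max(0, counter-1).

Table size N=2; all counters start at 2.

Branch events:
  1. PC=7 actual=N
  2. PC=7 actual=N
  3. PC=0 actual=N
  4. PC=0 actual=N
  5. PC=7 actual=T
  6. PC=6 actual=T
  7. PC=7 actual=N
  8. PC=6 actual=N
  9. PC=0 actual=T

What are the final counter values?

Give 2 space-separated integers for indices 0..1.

Answer: 1 0

Derivation:
Ev 1: PC=7 idx=1 pred=T actual=N -> ctr[1]=1
Ev 2: PC=7 idx=1 pred=N actual=N -> ctr[1]=0
Ev 3: PC=0 idx=0 pred=T actual=N -> ctr[0]=1
Ev 4: PC=0 idx=0 pred=N actual=N -> ctr[0]=0
Ev 5: PC=7 idx=1 pred=N actual=T -> ctr[1]=1
Ev 6: PC=6 idx=0 pred=N actual=T -> ctr[0]=1
Ev 7: PC=7 idx=1 pred=N actual=N -> ctr[1]=0
Ev 8: PC=6 idx=0 pred=N actual=N -> ctr[0]=0
Ev 9: PC=0 idx=0 pred=N actual=T -> ctr[0]=1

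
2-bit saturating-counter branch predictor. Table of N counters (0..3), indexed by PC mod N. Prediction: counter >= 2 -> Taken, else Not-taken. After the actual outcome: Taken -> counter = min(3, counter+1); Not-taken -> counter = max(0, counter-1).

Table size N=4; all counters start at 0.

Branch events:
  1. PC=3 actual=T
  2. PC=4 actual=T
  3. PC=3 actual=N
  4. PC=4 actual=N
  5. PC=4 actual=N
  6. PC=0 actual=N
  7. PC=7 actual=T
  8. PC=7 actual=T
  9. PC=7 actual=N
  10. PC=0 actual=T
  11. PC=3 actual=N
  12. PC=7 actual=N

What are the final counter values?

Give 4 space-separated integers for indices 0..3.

Ev 1: PC=3 idx=3 pred=N actual=T -> ctr[3]=1
Ev 2: PC=4 idx=0 pred=N actual=T -> ctr[0]=1
Ev 3: PC=3 idx=3 pred=N actual=N -> ctr[3]=0
Ev 4: PC=4 idx=0 pred=N actual=N -> ctr[0]=0
Ev 5: PC=4 idx=0 pred=N actual=N -> ctr[0]=0
Ev 6: PC=0 idx=0 pred=N actual=N -> ctr[0]=0
Ev 7: PC=7 idx=3 pred=N actual=T -> ctr[3]=1
Ev 8: PC=7 idx=3 pred=N actual=T -> ctr[3]=2
Ev 9: PC=7 idx=3 pred=T actual=N -> ctr[3]=1
Ev 10: PC=0 idx=0 pred=N actual=T -> ctr[0]=1
Ev 11: PC=3 idx=3 pred=N actual=N -> ctr[3]=0
Ev 12: PC=7 idx=3 pred=N actual=N -> ctr[3]=0

Answer: 1 0 0 0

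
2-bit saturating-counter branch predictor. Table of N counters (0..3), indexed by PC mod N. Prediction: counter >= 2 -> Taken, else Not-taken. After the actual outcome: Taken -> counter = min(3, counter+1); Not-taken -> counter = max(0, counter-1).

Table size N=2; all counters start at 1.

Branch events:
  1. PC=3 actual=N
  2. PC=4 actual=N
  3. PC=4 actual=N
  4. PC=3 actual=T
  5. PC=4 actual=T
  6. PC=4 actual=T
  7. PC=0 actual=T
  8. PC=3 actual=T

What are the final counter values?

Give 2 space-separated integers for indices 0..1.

Ev 1: PC=3 idx=1 pred=N actual=N -> ctr[1]=0
Ev 2: PC=4 idx=0 pred=N actual=N -> ctr[0]=0
Ev 3: PC=4 idx=0 pred=N actual=N -> ctr[0]=0
Ev 4: PC=3 idx=1 pred=N actual=T -> ctr[1]=1
Ev 5: PC=4 idx=0 pred=N actual=T -> ctr[0]=1
Ev 6: PC=4 idx=0 pred=N actual=T -> ctr[0]=2
Ev 7: PC=0 idx=0 pred=T actual=T -> ctr[0]=3
Ev 8: PC=3 idx=1 pred=N actual=T -> ctr[1]=2

Answer: 3 2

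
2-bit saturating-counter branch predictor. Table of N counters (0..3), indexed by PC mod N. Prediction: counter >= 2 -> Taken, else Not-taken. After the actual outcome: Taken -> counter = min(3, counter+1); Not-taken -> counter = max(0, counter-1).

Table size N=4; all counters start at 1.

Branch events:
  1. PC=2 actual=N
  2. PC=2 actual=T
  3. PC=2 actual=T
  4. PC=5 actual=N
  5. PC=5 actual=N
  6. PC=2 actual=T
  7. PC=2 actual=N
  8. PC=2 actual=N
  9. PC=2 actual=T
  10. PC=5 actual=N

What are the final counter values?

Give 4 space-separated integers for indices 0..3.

Ev 1: PC=2 idx=2 pred=N actual=N -> ctr[2]=0
Ev 2: PC=2 idx=2 pred=N actual=T -> ctr[2]=1
Ev 3: PC=2 idx=2 pred=N actual=T -> ctr[2]=2
Ev 4: PC=5 idx=1 pred=N actual=N -> ctr[1]=0
Ev 5: PC=5 idx=1 pred=N actual=N -> ctr[1]=0
Ev 6: PC=2 idx=2 pred=T actual=T -> ctr[2]=3
Ev 7: PC=2 idx=2 pred=T actual=N -> ctr[2]=2
Ev 8: PC=2 idx=2 pred=T actual=N -> ctr[2]=1
Ev 9: PC=2 idx=2 pred=N actual=T -> ctr[2]=2
Ev 10: PC=5 idx=1 pred=N actual=N -> ctr[1]=0

Answer: 1 0 2 1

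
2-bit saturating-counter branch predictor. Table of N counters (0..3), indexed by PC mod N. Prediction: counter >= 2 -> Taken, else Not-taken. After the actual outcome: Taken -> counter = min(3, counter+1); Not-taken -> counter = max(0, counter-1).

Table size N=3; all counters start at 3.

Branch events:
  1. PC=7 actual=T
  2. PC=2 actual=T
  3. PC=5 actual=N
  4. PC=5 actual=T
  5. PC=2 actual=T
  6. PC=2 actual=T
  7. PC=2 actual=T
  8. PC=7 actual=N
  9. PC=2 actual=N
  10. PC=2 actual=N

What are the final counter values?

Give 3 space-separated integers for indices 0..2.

Answer: 3 2 1

Derivation:
Ev 1: PC=7 idx=1 pred=T actual=T -> ctr[1]=3
Ev 2: PC=2 idx=2 pred=T actual=T -> ctr[2]=3
Ev 3: PC=5 idx=2 pred=T actual=N -> ctr[2]=2
Ev 4: PC=5 idx=2 pred=T actual=T -> ctr[2]=3
Ev 5: PC=2 idx=2 pred=T actual=T -> ctr[2]=3
Ev 6: PC=2 idx=2 pred=T actual=T -> ctr[2]=3
Ev 7: PC=2 idx=2 pred=T actual=T -> ctr[2]=3
Ev 8: PC=7 idx=1 pred=T actual=N -> ctr[1]=2
Ev 9: PC=2 idx=2 pred=T actual=N -> ctr[2]=2
Ev 10: PC=2 idx=2 pred=T actual=N -> ctr[2]=1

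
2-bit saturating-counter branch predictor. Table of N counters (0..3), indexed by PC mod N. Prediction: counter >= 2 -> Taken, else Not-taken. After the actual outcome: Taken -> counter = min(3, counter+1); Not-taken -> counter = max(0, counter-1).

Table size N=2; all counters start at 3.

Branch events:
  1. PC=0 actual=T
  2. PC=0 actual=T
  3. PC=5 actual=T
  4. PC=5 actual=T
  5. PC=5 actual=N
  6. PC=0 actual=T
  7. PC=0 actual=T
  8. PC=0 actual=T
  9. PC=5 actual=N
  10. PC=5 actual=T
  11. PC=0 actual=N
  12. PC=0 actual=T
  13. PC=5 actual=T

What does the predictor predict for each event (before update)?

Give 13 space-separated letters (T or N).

Answer: T T T T T T T T T N T T T

Derivation:
Ev 1: PC=0 idx=0 pred=T actual=T -> ctr[0]=3
Ev 2: PC=0 idx=0 pred=T actual=T -> ctr[0]=3
Ev 3: PC=5 idx=1 pred=T actual=T -> ctr[1]=3
Ev 4: PC=5 idx=1 pred=T actual=T -> ctr[1]=3
Ev 5: PC=5 idx=1 pred=T actual=N -> ctr[1]=2
Ev 6: PC=0 idx=0 pred=T actual=T -> ctr[0]=3
Ev 7: PC=0 idx=0 pred=T actual=T -> ctr[0]=3
Ev 8: PC=0 idx=0 pred=T actual=T -> ctr[0]=3
Ev 9: PC=5 idx=1 pred=T actual=N -> ctr[1]=1
Ev 10: PC=5 idx=1 pred=N actual=T -> ctr[1]=2
Ev 11: PC=0 idx=0 pred=T actual=N -> ctr[0]=2
Ev 12: PC=0 idx=0 pred=T actual=T -> ctr[0]=3
Ev 13: PC=5 idx=1 pred=T actual=T -> ctr[1]=3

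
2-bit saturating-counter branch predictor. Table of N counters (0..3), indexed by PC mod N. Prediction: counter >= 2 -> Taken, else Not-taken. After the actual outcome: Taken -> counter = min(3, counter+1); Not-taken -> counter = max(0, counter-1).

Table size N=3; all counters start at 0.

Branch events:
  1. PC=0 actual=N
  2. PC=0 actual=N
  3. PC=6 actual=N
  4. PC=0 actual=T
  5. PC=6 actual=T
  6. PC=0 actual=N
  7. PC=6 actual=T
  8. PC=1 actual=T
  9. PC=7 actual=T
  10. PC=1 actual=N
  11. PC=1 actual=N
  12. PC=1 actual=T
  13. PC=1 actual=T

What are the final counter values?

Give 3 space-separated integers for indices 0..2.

Answer: 2 2 0

Derivation:
Ev 1: PC=0 idx=0 pred=N actual=N -> ctr[0]=0
Ev 2: PC=0 idx=0 pred=N actual=N -> ctr[0]=0
Ev 3: PC=6 idx=0 pred=N actual=N -> ctr[0]=0
Ev 4: PC=0 idx=0 pred=N actual=T -> ctr[0]=1
Ev 5: PC=6 idx=0 pred=N actual=T -> ctr[0]=2
Ev 6: PC=0 idx=0 pred=T actual=N -> ctr[0]=1
Ev 7: PC=6 idx=0 pred=N actual=T -> ctr[0]=2
Ev 8: PC=1 idx=1 pred=N actual=T -> ctr[1]=1
Ev 9: PC=7 idx=1 pred=N actual=T -> ctr[1]=2
Ev 10: PC=1 idx=1 pred=T actual=N -> ctr[1]=1
Ev 11: PC=1 idx=1 pred=N actual=N -> ctr[1]=0
Ev 12: PC=1 idx=1 pred=N actual=T -> ctr[1]=1
Ev 13: PC=1 idx=1 pred=N actual=T -> ctr[1]=2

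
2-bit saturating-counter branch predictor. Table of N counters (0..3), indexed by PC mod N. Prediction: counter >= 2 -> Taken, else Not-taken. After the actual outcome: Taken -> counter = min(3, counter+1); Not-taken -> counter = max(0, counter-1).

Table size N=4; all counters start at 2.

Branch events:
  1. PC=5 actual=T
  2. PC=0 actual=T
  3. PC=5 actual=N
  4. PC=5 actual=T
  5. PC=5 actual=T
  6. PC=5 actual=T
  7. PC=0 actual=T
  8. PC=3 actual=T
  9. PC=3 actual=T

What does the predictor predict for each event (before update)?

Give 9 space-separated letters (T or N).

Answer: T T T T T T T T T

Derivation:
Ev 1: PC=5 idx=1 pred=T actual=T -> ctr[1]=3
Ev 2: PC=0 idx=0 pred=T actual=T -> ctr[0]=3
Ev 3: PC=5 idx=1 pred=T actual=N -> ctr[1]=2
Ev 4: PC=5 idx=1 pred=T actual=T -> ctr[1]=3
Ev 5: PC=5 idx=1 pred=T actual=T -> ctr[1]=3
Ev 6: PC=5 idx=1 pred=T actual=T -> ctr[1]=3
Ev 7: PC=0 idx=0 pred=T actual=T -> ctr[0]=3
Ev 8: PC=3 idx=3 pred=T actual=T -> ctr[3]=3
Ev 9: PC=3 idx=3 pred=T actual=T -> ctr[3]=3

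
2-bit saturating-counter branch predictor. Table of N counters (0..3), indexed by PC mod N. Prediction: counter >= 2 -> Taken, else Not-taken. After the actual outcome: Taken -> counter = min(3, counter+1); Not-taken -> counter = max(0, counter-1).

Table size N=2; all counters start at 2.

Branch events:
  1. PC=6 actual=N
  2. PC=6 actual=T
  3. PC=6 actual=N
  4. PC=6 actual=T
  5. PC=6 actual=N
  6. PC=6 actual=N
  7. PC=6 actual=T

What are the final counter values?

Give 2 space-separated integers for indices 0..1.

Answer: 1 2

Derivation:
Ev 1: PC=6 idx=0 pred=T actual=N -> ctr[0]=1
Ev 2: PC=6 idx=0 pred=N actual=T -> ctr[0]=2
Ev 3: PC=6 idx=0 pred=T actual=N -> ctr[0]=1
Ev 4: PC=6 idx=0 pred=N actual=T -> ctr[0]=2
Ev 5: PC=6 idx=0 pred=T actual=N -> ctr[0]=1
Ev 6: PC=6 idx=0 pred=N actual=N -> ctr[0]=0
Ev 7: PC=6 idx=0 pred=N actual=T -> ctr[0]=1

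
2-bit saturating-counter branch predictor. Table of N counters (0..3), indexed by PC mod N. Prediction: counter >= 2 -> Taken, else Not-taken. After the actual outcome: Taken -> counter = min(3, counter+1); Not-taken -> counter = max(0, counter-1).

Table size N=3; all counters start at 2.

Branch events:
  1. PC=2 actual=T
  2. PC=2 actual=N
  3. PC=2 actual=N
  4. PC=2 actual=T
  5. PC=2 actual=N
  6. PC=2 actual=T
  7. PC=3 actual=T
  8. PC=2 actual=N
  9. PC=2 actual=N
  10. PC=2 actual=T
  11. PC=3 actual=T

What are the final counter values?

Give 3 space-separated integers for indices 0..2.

Answer: 3 2 1

Derivation:
Ev 1: PC=2 idx=2 pred=T actual=T -> ctr[2]=3
Ev 2: PC=2 idx=2 pred=T actual=N -> ctr[2]=2
Ev 3: PC=2 idx=2 pred=T actual=N -> ctr[2]=1
Ev 4: PC=2 idx=2 pred=N actual=T -> ctr[2]=2
Ev 5: PC=2 idx=2 pred=T actual=N -> ctr[2]=1
Ev 6: PC=2 idx=2 pred=N actual=T -> ctr[2]=2
Ev 7: PC=3 idx=0 pred=T actual=T -> ctr[0]=3
Ev 8: PC=2 idx=2 pred=T actual=N -> ctr[2]=1
Ev 9: PC=2 idx=2 pred=N actual=N -> ctr[2]=0
Ev 10: PC=2 idx=2 pred=N actual=T -> ctr[2]=1
Ev 11: PC=3 idx=0 pred=T actual=T -> ctr[0]=3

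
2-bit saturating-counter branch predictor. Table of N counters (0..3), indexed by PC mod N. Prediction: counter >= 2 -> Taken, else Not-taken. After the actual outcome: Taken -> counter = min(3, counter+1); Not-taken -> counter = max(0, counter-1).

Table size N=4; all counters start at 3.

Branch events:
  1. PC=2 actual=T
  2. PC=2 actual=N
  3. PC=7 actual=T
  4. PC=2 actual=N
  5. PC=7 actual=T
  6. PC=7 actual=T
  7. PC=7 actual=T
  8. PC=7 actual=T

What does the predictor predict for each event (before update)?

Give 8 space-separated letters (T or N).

Answer: T T T T T T T T

Derivation:
Ev 1: PC=2 idx=2 pred=T actual=T -> ctr[2]=3
Ev 2: PC=2 idx=2 pred=T actual=N -> ctr[2]=2
Ev 3: PC=7 idx=3 pred=T actual=T -> ctr[3]=3
Ev 4: PC=2 idx=2 pred=T actual=N -> ctr[2]=1
Ev 5: PC=7 idx=3 pred=T actual=T -> ctr[3]=3
Ev 6: PC=7 idx=3 pred=T actual=T -> ctr[3]=3
Ev 7: PC=7 idx=3 pred=T actual=T -> ctr[3]=3
Ev 8: PC=7 idx=3 pred=T actual=T -> ctr[3]=3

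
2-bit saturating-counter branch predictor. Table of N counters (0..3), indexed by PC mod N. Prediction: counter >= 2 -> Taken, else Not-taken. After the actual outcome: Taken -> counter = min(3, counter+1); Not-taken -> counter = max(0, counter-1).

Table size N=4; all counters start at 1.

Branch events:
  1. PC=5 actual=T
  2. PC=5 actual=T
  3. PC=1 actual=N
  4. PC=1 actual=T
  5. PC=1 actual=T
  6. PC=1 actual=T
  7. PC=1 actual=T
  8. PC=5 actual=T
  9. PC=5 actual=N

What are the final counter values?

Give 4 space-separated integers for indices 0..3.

Answer: 1 2 1 1

Derivation:
Ev 1: PC=5 idx=1 pred=N actual=T -> ctr[1]=2
Ev 2: PC=5 idx=1 pred=T actual=T -> ctr[1]=3
Ev 3: PC=1 idx=1 pred=T actual=N -> ctr[1]=2
Ev 4: PC=1 idx=1 pred=T actual=T -> ctr[1]=3
Ev 5: PC=1 idx=1 pred=T actual=T -> ctr[1]=3
Ev 6: PC=1 idx=1 pred=T actual=T -> ctr[1]=3
Ev 7: PC=1 idx=1 pred=T actual=T -> ctr[1]=3
Ev 8: PC=5 idx=1 pred=T actual=T -> ctr[1]=3
Ev 9: PC=5 idx=1 pred=T actual=N -> ctr[1]=2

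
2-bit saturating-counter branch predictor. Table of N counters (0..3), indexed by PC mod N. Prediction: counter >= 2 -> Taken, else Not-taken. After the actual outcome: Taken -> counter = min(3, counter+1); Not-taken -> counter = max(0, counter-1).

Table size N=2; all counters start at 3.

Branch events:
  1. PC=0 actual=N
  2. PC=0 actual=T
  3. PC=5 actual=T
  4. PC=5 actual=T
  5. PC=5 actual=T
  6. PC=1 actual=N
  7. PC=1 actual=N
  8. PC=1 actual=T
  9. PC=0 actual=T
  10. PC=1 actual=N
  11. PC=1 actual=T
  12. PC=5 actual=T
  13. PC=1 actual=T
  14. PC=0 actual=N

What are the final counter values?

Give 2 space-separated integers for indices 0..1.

Ev 1: PC=0 idx=0 pred=T actual=N -> ctr[0]=2
Ev 2: PC=0 idx=0 pred=T actual=T -> ctr[0]=3
Ev 3: PC=5 idx=1 pred=T actual=T -> ctr[1]=3
Ev 4: PC=5 idx=1 pred=T actual=T -> ctr[1]=3
Ev 5: PC=5 idx=1 pred=T actual=T -> ctr[1]=3
Ev 6: PC=1 idx=1 pred=T actual=N -> ctr[1]=2
Ev 7: PC=1 idx=1 pred=T actual=N -> ctr[1]=1
Ev 8: PC=1 idx=1 pred=N actual=T -> ctr[1]=2
Ev 9: PC=0 idx=0 pred=T actual=T -> ctr[0]=3
Ev 10: PC=1 idx=1 pred=T actual=N -> ctr[1]=1
Ev 11: PC=1 idx=1 pred=N actual=T -> ctr[1]=2
Ev 12: PC=5 idx=1 pred=T actual=T -> ctr[1]=3
Ev 13: PC=1 idx=1 pred=T actual=T -> ctr[1]=3
Ev 14: PC=0 idx=0 pred=T actual=N -> ctr[0]=2

Answer: 2 3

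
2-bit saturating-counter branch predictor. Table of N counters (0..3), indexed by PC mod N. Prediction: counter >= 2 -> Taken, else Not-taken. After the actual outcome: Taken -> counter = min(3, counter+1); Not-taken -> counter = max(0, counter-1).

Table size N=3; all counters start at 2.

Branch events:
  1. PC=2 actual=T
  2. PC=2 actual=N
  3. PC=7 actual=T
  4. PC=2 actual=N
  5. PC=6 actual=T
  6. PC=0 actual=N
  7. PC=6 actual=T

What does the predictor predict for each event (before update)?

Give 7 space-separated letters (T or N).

Ev 1: PC=2 idx=2 pred=T actual=T -> ctr[2]=3
Ev 2: PC=2 idx=2 pred=T actual=N -> ctr[2]=2
Ev 3: PC=7 idx=1 pred=T actual=T -> ctr[1]=3
Ev 4: PC=2 idx=2 pred=T actual=N -> ctr[2]=1
Ev 5: PC=6 idx=0 pred=T actual=T -> ctr[0]=3
Ev 6: PC=0 idx=0 pred=T actual=N -> ctr[0]=2
Ev 7: PC=6 idx=0 pred=T actual=T -> ctr[0]=3

Answer: T T T T T T T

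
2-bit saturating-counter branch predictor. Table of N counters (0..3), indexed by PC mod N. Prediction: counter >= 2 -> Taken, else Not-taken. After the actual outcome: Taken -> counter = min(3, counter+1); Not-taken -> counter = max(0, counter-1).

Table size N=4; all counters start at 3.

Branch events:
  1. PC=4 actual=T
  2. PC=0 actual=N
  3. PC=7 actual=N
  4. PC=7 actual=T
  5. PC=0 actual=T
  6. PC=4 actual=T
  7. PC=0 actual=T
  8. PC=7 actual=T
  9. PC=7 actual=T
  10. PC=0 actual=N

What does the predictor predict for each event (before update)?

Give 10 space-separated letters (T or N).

Answer: T T T T T T T T T T

Derivation:
Ev 1: PC=4 idx=0 pred=T actual=T -> ctr[0]=3
Ev 2: PC=0 idx=0 pred=T actual=N -> ctr[0]=2
Ev 3: PC=7 idx=3 pred=T actual=N -> ctr[3]=2
Ev 4: PC=7 idx=3 pred=T actual=T -> ctr[3]=3
Ev 5: PC=0 idx=0 pred=T actual=T -> ctr[0]=3
Ev 6: PC=4 idx=0 pred=T actual=T -> ctr[0]=3
Ev 7: PC=0 idx=0 pred=T actual=T -> ctr[0]=3
Ev 8: PC=7 idx=3 pred=T actual=T -> ctr[3]=3
Ev 9: PC=7 idx=3 pred=T actual=T -> ctr[3]=3
Ev 10: PC=0 idx=0 pred=T actual=N -> ctr[0]=2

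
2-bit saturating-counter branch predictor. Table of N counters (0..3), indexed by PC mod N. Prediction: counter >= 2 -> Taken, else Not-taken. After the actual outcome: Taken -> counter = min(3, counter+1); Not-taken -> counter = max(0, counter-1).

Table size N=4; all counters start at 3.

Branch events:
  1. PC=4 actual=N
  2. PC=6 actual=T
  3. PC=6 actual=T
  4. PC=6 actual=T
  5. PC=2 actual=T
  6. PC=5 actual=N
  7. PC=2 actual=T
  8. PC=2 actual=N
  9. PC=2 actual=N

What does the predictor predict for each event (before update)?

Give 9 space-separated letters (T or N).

Ev 1: PC=4 idx=0 pred=T actual=N -> ctr[0]=2
Ev 2: PC=6 idx=2 pred=T actual=T -> ctr[2]=3
Ev 3: PC=6 idx=2 pred=T actual=T -> ctr[2]=3
Ev 4: PC=6 idx=2 pred=T actual=T -> ctr[2]=3
Ev 5: PC=2 idx=2 pred=T actual=T -> ctr[2]=3
Ev 6: PC=5 idx=1 pred=T actual=N -> ctr[1]=2
Ev 7: PC=2 idx=2 pred=T actual=T -> ctr[2]=3
Ev 8: PC=2 idx=2 pred=T actual=N -> ctr[2]=2
Ev 9: PC=2 idx=2 pred=T actual=N -> ctr[2]=1

Answer: T T T T T T T T T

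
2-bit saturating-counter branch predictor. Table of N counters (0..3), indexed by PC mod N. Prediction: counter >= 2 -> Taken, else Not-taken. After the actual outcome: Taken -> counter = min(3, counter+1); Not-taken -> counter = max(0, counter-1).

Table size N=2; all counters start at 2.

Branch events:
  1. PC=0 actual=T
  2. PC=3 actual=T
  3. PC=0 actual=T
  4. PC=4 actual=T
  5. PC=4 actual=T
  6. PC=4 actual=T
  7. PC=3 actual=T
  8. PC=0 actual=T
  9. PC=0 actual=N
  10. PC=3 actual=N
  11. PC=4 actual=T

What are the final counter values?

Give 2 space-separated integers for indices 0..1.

Answer: 3 2

Derivation:
Ev 1: PC=0 idx=0 pred=T actual=T -> ctr[0]=3
Ev 2: PC=3 idx=1 pred=T actual=T -> ctr[1]=3
Ev 3: PC=0 idx=0 pred=T actual=T -> ctr[0]=3
Ev 4: PC=4 idx=0 pred=T actual=T -> ctr[0]=3
Ev 5: PC=4 idx=0 pred=T actual=T -> ctr[0]=3
Ev 6: PC=4 idx=0 pred=T actual=T -> ctr[0]=3
Ev 7: PC=3 idx=1 pred=T actual=T -> ctr[1]=3
Ev 8: PC=0 idx=0 pred=T actual=T -> ctr[0]=3
Ev 9: PC=0 idx=0 pred=T actual=N -> ctr[0]=2
Ev 10: PC=3 idx=1 pred=T actual=N -> ctr[1]=2
Ev 11: PC=4 idx=0 pred=T actual=T -> ctr[0]=3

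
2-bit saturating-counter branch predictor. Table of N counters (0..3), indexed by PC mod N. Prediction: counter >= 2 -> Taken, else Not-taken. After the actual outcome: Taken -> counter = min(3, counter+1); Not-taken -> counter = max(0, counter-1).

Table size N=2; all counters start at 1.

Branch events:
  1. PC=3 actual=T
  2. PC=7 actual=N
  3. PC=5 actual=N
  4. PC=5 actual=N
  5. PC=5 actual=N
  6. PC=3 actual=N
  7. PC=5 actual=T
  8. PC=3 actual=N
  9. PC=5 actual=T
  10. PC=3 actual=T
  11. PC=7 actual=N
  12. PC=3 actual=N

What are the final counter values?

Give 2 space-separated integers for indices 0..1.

Ev 1: PC=3 idx=1 pred=N actual=T -> ctr[1]=2
Ev 2: PC=7 idx=1 pred=T actual=N -> ctr[1]=1
Ev 3: PC=5 idx=1 pred=N actual=N -> ctr[1]=0
Ev 4: PC=5 idx=1 pred=N actual=N -> ctr[1]=0
Ev 5: PC=5 idx=1 pred=N actual=N -> ctr[1]=0
Ev 6: PC=3 idx=1 pred=N actual=N -> ctr[1]=0
Ev 7: PC=5 idx=1 pred=N actual=T -> ctr[1]=1
Ev 8: PC=3 idx=1 pred=N actual=N -> ctr[1]=0
Ev 9: PC=5 idx=1 pred=N actual=T -> ctr[1]=1
Ev 10: PC=3 idx=1 pred=N actual=T -> ctr[1]=2
Ev 11: PC=7 idx=1 pred=T actual=N -> ctr[1]=1
Ev 12: PC=3 idx=1 pred=N actual=N -> ctr[1]=0

Answer: 1 0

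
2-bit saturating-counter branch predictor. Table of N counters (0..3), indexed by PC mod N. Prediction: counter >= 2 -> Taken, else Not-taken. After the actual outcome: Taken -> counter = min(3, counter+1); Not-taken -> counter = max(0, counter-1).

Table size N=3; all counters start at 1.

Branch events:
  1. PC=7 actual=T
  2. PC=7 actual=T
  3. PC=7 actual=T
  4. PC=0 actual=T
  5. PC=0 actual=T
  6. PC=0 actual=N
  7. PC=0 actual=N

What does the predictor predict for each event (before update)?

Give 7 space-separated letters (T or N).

Answer: N T T N T T T

Derivation:
Ev 1: PC=7 idx=1 pred=N actual=T -> ctr[1]=2
Ev 2: PC=7 idx=1 pred=T actual=T -> ctr[1]=3
Ev 3: PC=7 idx=1 pred=T actual=T -> ctr[1]=3
Ev 4: PC=0 idx=0 pred=N actual=T -> ctr[0]=2
Ev 5: PC=0 idx=0 pred=T actual=T -> ctr[0]=3
Ev 6: PC=0 idx=0 pred=T actual=N -> ctr[0]=2
Ev 7: PC=0 idx=0 pred=T actual=N -> ctr[0]=1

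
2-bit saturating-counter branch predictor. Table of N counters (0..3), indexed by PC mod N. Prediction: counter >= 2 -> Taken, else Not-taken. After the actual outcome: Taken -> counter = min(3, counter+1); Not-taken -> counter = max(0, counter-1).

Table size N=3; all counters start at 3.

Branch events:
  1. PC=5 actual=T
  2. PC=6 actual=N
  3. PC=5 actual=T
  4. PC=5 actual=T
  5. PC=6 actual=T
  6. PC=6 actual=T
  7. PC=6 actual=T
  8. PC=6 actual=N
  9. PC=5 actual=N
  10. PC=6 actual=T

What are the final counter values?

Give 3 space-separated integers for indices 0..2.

Answer: 3 3 2

Derivation:
Ev 1: PC=5 idx=2 pred=T actual=T -> ctr[2]=3
Ev 2: PC=6 idx=0 pred=T actual=N -> ctr[0]=2
Ev 3: PC=5 idx=2 pred=T actual=T -> ctr[2]=3
Ev 4: PC=5 idx=2 pred=T actual=T -> ctr[2]=3
Ev 5: PC=6 idx=0 pred=T actual=T -> ctr[0]=3
Ev 6: PC=6 idx=0 pred=T actual=T -> ctr[0]=3
Ev 7: PC=6 idx=0 pred=T actual=T -> ctr[0]=3
Ev 8: PC=6 idx=0 pred=T actual=N -> ctr[0]=2
Ev 9: PC=5 idx=2 pred=T actual=N -> ctr[2]=2
Ev 10: PC=6 idx=0 pred=T actual=T -> ctr[0]=3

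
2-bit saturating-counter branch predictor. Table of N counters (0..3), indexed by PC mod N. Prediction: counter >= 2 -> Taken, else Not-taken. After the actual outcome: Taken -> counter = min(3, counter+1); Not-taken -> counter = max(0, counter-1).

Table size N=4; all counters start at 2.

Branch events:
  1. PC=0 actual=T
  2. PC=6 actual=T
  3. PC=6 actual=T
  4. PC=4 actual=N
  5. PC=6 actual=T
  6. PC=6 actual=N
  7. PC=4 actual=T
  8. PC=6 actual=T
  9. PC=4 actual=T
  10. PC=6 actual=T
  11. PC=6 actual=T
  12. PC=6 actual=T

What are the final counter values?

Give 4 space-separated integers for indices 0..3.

Ev 1: PC=0 idx=0 pred=T actual=T -> ctr[0]=3
Ev 2: PC=6 idx=2 pred=T actual=T -> ctr[2]=3
Ev 3: PC=6 idx=2 pred=T actual=T -> ctr[2]=3
Ev 4: PC=4 idx=0 pred=T actual=N -> ctr[0]=2
Ev 5: PC=6 idx=2 pred=T actual=T -> ctr[2]=3
Ev 6: PC=6 idx=2 pred=T actual=N -> ctr[2]=2
Ev 7: PC=4 idx=0 pred=T actual=T -> ctr[0]=3
Ev 8: PC=6 idx=2 pred=T actual=T -> ctr[2]=3
Ev 9: PC=4 idx=0 pred=T actual=T -> ctr[0]=3
Ev 10: PC=6 idx=2 pred=T actual=T -> ctr[2]=3
Ev 11: PC=6 idx=2 pred=T actual=T -> ctr[2]=3
Ev 12: PC=6 idx=2 pred=T actual=T -> ctr[2]=3

Answer: 3 2 3 2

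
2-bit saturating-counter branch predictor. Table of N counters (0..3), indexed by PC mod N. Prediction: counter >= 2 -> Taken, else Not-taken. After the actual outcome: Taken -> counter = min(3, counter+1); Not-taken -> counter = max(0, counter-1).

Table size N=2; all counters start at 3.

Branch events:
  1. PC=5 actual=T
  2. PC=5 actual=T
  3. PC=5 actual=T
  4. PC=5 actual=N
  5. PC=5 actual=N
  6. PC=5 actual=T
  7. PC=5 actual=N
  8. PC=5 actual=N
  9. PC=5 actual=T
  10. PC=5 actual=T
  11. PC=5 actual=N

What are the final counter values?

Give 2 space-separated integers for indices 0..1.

Ev 1: PC=5 idx=1 pred=T actual=T -> ctr[1]=3
Ev 2: PC=5 idx=1 pred=T actual=T -> ctr[1]=3
Ev 3: PC=5 idx=1 pred=T actual=T -> ctr[1]=3
Ev 4: PC=5 idx=1 pred=T actual=N -> ctr[1]=2
Ev 5: PC=5 idx=1 pred=T actual=N -> ctr[1]=1
Ev 6: PC=5 idx=1 pred=N actual=T -> ctr[1]=2
Ev 7: PC=5 idx=1 pred=T actual=N -> ctr[1]=1
Ev 8: PC=5 idx=1 pred=N actual=N -> ctr[1]=0
Ev 9: PC=5 idx=1 pred=N actual=T -> ctr[1]=1
Ev 10: PC=5 idx=1 pred=N actual=T -> ctr[1]=2
Ev 11: PC=5 idx=1 pred=T actual=N -> ctr[1]=1

Answer: 3 1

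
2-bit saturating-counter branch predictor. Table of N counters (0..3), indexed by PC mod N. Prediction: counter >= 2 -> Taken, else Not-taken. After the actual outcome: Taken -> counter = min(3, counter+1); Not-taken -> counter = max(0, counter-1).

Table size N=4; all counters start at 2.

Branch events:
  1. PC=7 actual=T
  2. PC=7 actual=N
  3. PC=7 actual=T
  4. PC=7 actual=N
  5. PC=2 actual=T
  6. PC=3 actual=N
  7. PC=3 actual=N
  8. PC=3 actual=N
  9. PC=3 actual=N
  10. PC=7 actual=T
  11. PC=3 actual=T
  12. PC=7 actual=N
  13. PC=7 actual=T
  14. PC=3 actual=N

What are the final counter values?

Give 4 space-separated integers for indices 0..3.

Answer: 2 2 3 1

Derivation:
Ev 1: PC=7 idx=3 pred=T actual=T -> ctr[3]=3
Ev 2: PC=7 idx=3 pred=T actual=N -> ctr[3]=2
Ev 3: PC=7 idx=3 pred=T actual=T -> ctr[3]=3
Ev 4: PC=7 idx=3 pred=T actual=N -> ctr[3]=2
Ev 5: PC=2 idx=2 pred=T actual=T -> ctr[2]=3
Ev 6: PC=3 idx=3 pred=T actual=N -> ctr[3]=1
Ev 7: PC=3 idx=3 pred=N actual=N -> ctr[3]=0
Ev 8: PC=3 idx=3 pred=N actual=N -> ctr[3]=0
Ev 9: PC=3 idx=3 pred=N actual=N -> ctr[3]=0
Ev 10: PC=7 idx=3 pred=N actual=T -> ctr[3]=1
Ev 11: PC=3 idx=3 pred=N actual=T -> ctr[3]=2
Ev 12: PC=7 idx=3 pred=T actual=N -> ctr[3]=1
Ev 13: PC=7 idx=3 pred=N actual=T -> ctr[3]=2
Ev 14: PC=3 idx=3 pred=T actual=N -> ctr[3]=1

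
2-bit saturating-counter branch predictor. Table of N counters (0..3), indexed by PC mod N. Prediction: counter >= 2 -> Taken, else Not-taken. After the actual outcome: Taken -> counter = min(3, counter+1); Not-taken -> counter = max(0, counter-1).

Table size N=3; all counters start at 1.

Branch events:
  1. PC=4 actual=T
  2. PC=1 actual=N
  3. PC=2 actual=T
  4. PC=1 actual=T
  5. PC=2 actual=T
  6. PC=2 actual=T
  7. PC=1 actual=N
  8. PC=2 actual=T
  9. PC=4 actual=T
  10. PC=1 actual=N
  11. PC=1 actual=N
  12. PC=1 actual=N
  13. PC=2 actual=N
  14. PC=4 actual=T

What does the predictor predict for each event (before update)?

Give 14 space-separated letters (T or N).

Ev 1: PC=4 idx=1 pred=N actual=T -> ctr[1]=2
Ev 2: PC=1 idx=1 pred=T actual=N -> ctr[1]=1
Ev 3: PC=2 idx=2 pred=N actual=T -> ctr[2]=2
Ev 4: PC=1 idx=1 pred=N actual=T -> ctr[1]=2
Ev 5: PC=2 idx=2 pred=T actual=T -> ctr[2]=3
Ev 6: PC=2 idx=2 pred=T actual=T -> ctr[2]=3
Ev 7: PC=1 idx=1 pred=T actual=N -> ctr[1]=1
Ev 8: PC=2 idx=2 pred=T actual=T -> ctr[2]=3
Ev 9: PC=4 idx=1 pred=N actual=T -> ctr[1]=2
Ev 10: PC=1 idx=1 pred=T actual=N -> ctr[1]=1
Ev 11: PC=1 idx=1 pred=N actual=N -> ctr[1]=0
Ev 12: PC=1 idx=1 pred=N actual=N -> ctr[1]=0
Ev 13: PC=2 idx=2 pred=T actual=N -> ctr[2]=2
Ev 14: PC=4 idx=1 pred=N actual=T -> ctr[1]=1

Answer: N T N N T T T T N T N N T N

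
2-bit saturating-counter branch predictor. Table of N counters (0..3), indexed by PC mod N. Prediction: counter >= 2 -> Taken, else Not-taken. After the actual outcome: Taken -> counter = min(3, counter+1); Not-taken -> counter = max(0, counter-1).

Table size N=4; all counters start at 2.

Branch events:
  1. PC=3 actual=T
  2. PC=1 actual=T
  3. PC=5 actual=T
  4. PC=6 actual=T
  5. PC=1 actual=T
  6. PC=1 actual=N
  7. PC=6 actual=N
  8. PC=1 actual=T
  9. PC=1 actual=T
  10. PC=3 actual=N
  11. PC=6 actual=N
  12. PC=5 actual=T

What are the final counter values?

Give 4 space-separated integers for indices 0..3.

Answer: 2 3 1 2

Derivation:
Ev 1: PC=3 idx=3 pred=T actual=T -> ctr[3]=3
Ev 2: PC=1 idx=1 pred=T actual=T -> ctr[1]=3
Ev 3: PC=5 idx=1 pred=T actual=T -> ctr[1]=3
Ev 4: PC=6 idx=2 pred=T actual=T -> ctr[2]=3
Ev 5: PC=1 idx=1 pred=T actual=T -> ctr[1]=3
Ev 6: PC=1 idx=1 pred=T actual=N -> ctr[1]=2
Ev 7: PC=6 idx=2 pred=T actual=N -> ctr[2]=2
Ev 8: PC=1 idx=1 pred=T actual=T -> ctr[1]=3
Ev 9: PC=1 idx=1 pred=T actual=T -> ctr[1]=3
Ev 10: PC=3 idx=3 pred=T actual=N -> ctr[3]=2
Ev 11: PC=6 idx=2 pred=T actual=N -> ctr[2]=1
Ev 12: PC=5 idx=1 pred=T actual=T -> ctr[1]=3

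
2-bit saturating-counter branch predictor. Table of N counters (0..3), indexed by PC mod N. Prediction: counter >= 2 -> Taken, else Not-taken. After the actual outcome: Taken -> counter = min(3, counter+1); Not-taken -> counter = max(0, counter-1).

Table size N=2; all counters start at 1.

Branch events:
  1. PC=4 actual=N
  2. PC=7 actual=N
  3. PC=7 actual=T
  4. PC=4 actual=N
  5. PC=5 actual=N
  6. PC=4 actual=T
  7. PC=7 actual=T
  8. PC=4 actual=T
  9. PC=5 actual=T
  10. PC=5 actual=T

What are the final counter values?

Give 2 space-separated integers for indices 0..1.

Ev 1: PC=4 idx=0 pred=N actual=N -> ctr[0]=0
Ev 2: PC=7 idx=1 pred=N actual=N -> ctr[1]=0
Ev 3: PC=7 idx=1 pred=N actual=T -> ctr[1]=1
Ev 4: PC=4 idx=0 pred=N actual=N -> ctr[0]=0
Ev 5: PC=5 idx=1 pred=N actual=N -> ctr[1]=0
Ev 6: PC=4 idx=0 pred=N actual=T -> ctr[0]=1
Ev 7: PC=7 idx=1 pred=N actual=T -> ctr[1]=1
Ev 8: PC=4 idx=0 pred=N actual=T -> ctr[0]=2
Ev 9: PC=5 idx=1 pred=N actual=T -> ctr[1]=2
Ev 10: PC=5 idx=1 pred=T actual=T -> ctr[1]=3

Answer: 2 3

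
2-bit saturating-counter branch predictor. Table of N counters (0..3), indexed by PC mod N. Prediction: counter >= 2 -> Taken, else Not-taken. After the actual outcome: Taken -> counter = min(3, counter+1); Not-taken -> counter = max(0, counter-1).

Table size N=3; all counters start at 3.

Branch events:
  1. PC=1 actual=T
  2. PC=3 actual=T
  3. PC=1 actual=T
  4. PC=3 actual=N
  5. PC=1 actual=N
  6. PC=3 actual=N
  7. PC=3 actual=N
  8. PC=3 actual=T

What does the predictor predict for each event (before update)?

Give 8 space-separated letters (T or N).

Ev 1: PC=1 idx=1 pred=T actual=T -> ctr[1]=3
Ev 2: PC=3 idx=0 pred=T actual=T -> ctr[0]=3
Ev 3: PC=1 idx=1 pred=T actual=T -> ctr[1]=3
Ev 4: PC=3 idx=0 pred=T actual=N -> ctr[0]=2
Ev 5: PC=1 idx=1 pred=T actual=N -> ctr[1]=2
Ev 6: PC=3 idx=0 pred=T actual=N -> ctr[0]=1
Ev 7: PC=3 idx=0 pred=N actual=N -> ctr[0]=0
Ev 8: PC=3 idx=0 pred=N actual=T -> ctr[0]=1

Answer: T T T T T T N N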